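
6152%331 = 194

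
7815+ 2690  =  10505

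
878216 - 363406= 514810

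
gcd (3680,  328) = 8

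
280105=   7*40015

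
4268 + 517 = 4785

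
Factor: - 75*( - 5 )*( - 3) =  - 1125 = - 3^2*5^3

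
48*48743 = 2339664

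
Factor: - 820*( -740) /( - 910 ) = -60680/91 = - 2^3*5^1*7^( - 1)*13^( - 1 )*37^1 * 41^1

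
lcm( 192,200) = 4800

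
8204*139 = 1140356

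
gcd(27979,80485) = 1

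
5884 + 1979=7863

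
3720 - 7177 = -3457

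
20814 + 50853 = 71667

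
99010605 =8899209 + 90111396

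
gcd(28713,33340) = 1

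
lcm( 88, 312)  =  3432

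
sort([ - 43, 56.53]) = [ - 43,56.53]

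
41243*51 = 2103393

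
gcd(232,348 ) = 116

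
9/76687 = 9/76687 = 0.00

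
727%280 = 167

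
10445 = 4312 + 6133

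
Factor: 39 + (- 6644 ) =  - 5^1*1321^1 = - 6605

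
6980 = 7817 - 837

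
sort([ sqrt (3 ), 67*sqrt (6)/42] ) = [ sqrt( 3 ), 67*sqrt(6 )/42]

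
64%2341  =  64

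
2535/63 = 40 + 5/21 = 40.24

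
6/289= 6/289 = 0.02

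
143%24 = 23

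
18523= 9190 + 9333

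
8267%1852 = 859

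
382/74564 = 191/37282 = 0.01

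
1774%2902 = 1774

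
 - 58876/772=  - 14719/193 = - 76.26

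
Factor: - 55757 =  - 13^1 * 4289^1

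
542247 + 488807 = 1031054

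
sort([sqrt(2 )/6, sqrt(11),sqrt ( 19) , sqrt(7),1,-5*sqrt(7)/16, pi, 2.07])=[-5*sqrt(7)/16,sqrt(2)/6, 1, 2.07, sqrt( 7 ),  pi,sqrt (11), sqrt( 19) ]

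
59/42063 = 59/42063  =  0.00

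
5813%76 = 37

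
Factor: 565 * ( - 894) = -505110 = -2^1*3^1*5^1*113^1*149^1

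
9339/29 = 9339/29= 322.03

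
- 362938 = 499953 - 862891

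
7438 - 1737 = 5701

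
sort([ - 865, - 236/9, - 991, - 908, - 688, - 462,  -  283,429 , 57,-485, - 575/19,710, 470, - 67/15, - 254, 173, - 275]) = [-991, - 908, - 865, - 688, - 485, - 462,-283, - 275, - 254, - 575/19, - 236/9,-67/15, 57,173,429, 470, 710]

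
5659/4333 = 1 + 1326/4333 = 1.31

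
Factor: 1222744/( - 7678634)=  - 2^2*152843^1*3839317^( - 1 )=- 611372/3839317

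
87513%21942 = 21687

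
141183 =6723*21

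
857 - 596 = 261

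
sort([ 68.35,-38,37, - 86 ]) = [ - 86,-38,37,68.35 ]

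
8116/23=8116/23 = 352.87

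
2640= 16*165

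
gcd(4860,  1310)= 10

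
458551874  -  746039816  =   - 287487942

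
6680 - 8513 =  - 1833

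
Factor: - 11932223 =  - 11932223^1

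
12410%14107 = 12410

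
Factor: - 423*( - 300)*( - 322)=-40861800 = - 2^3*3^3*5^2*7^1*23^1*47^1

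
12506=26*481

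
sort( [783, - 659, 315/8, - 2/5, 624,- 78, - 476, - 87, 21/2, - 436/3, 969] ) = [ - 659, - 476,  -  436/3,-87, - 78, - 2/5,  21/2,  315/8, 624, 783, 969]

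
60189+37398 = 97587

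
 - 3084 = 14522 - 17606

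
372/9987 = 124/3329 = 0.04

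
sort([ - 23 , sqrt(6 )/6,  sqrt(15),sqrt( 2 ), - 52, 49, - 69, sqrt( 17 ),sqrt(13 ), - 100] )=[ - 100,  -  69, - 52, - 23,  sqrt(  6)/6,sqrt(2), sqrt(13),sqrt(15 ), sqrt( 17),49]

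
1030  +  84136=85166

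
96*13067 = 1254432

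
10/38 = 5/19  =  0.26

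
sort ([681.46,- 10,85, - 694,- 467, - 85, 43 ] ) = [  -  694, - 467, - 85, - 10, 43,  85,  681.46] 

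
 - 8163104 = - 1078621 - 7084483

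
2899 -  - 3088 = 5987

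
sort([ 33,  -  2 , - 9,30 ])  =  [ - 9, - 2, 30,33] 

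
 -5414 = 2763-8177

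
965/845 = 193/169 = 1.14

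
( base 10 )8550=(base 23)g3h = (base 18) 1870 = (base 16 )2166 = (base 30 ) 9f0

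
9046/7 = 9046/7 = 1292.29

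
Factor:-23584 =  - 2^5*11^1 * 67^1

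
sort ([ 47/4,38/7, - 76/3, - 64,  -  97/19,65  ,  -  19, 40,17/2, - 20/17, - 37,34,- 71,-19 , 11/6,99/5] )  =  [ - 71, - 64 , - 37 , - 76/3, - 19, - 19,- 97/19,-20/17,11/6 , 38/7,17/2,47/4,99/5, 34,40,65]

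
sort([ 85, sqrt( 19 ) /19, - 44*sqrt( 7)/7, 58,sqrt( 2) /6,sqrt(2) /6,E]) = [ - 44*sqrt( 7)/7,  sqrt( 19)/19,sqrt( 2 ) /6,sqrt( 2 ) /6 , E,58 , 85]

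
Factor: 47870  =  2^1*5^1* 4787^1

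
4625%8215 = 4625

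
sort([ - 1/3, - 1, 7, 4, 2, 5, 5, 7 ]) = [  -  1, - 1/3,2, 4,5, 5, 7  ,  7 ] 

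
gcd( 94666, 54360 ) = 2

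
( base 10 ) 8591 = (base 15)282b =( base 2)10000110001111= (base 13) 3BAB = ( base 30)9GB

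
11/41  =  11/41  =  0.27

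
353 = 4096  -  3743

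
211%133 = 78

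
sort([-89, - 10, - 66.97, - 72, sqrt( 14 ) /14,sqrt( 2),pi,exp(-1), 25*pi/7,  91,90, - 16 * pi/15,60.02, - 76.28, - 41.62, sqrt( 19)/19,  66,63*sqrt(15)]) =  [ - 89, - 76.28, - 72, - 66.97, - 41.62,-10, - 16 * pi/15,sqrt( 19 ) /19,sqrt(14)/14 , exp( - 1 ),sqrt( 2 ),pi,  25 *pi/7,60.02,66,90, 91,63 * sqrt( 15)]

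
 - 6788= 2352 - 9140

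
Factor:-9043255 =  - 5^1*13^1 * 23^2*263^1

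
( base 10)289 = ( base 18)G1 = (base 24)C1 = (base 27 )AJ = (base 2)100100001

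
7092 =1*7092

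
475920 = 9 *52880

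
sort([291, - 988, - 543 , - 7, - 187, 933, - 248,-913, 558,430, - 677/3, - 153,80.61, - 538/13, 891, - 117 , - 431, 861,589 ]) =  [  -  988,  -  913,  -  543, - 431, - 248, - 677/3,- 187 , - 153  , - 117, - 538/13, - 7, 80.61,  291,430,  558, 589, 861, 891,  933] 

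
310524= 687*452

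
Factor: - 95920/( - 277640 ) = 2^1*109^1*  631^( - 1) = 218/631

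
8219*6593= 54187867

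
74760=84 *890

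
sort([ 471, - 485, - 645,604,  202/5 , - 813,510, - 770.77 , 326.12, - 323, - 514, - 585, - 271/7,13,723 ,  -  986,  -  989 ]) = [ - 989,  -  986, - 813, - 770.77, - 645 , - 585,  -  514, - 485, - 323, - 271/7,  13,202/5, 326.12,471, 510, 604,723]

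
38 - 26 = 12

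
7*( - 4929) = -34503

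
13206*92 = 1214952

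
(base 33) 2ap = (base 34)26h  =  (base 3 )10110211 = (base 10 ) 2533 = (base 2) 100111100101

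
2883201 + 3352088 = 6235289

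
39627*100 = 3962700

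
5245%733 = 114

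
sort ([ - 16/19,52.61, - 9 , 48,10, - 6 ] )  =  [ - 9, - 6, - 16/19,10,48, 52.61] 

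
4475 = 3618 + 857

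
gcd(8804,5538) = 142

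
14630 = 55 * 266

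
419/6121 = 419/6121 = 0.07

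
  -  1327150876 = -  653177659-673973217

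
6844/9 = 760 + 4/9=760.44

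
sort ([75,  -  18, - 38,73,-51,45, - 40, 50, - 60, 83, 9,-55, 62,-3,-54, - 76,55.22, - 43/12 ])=[ - 76, -60, - 55, - 54, - 51,-40, - 38, - 18, - 43/12,  -  3, 9, 45,50,55.22,62,73,75 , 83 ] 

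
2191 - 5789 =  - 3598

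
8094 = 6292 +1802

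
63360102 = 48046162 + 15313940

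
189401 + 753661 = 943062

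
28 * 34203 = 957684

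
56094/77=728 + 38/77 = 728.49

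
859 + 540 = 1399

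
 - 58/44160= - 1  +  22051/22080 = -0.00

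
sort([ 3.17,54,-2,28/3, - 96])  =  [ - 96, - 2,  3.17 , 28/3, 54]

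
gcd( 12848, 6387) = 1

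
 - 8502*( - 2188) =18602376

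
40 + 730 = 770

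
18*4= 72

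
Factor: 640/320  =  2 = 2^1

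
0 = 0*181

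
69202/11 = 6291+1/11  =  6291.09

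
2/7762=1/3881=0.00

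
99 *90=8910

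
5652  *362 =2046024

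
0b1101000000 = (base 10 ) 832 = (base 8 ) 1500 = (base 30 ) rm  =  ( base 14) 436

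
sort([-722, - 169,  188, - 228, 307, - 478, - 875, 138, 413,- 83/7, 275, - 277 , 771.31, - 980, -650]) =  [ - 980, - 875, - 722,-650, - 478 ,  -  277, - 228, -169, - 83/7,138  ,  188, 275, 307,413, 771.31] 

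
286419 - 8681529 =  - 8395110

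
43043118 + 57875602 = 100918720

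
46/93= 46/93 =0.49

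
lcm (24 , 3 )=24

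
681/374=1 + 307/374 = 1.82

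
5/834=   5/834 = 0.01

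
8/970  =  4/485 = 0.01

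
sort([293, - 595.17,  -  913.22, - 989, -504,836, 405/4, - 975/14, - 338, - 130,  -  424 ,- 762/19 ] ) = [ - 989, - 913.22, - 595.17, - 504,- 424, - 338, - 130,- 975/14,  -  762/19,405/4, 293,836] 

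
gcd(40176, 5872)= 16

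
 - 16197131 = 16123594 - 32320725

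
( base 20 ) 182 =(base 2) 1000110010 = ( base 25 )mc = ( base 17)1g1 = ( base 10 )562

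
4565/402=11 + 143/402 = 11.36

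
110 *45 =4950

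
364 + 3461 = 3825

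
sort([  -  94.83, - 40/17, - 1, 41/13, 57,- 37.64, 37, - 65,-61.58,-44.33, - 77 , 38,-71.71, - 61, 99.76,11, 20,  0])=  [ - 94.83,  -  77, - 71.71, - 65,-61.58,-61, - 44.33, - 37.64,  -  40/17, - 1,  0 , 41/13, 11, 20, 37, 38, 57, 99.76]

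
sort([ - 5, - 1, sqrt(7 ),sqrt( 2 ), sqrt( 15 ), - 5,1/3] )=[ - 5, - 5, - 1,1/3, sqrt( 2 ), sqrt(7 ),  sqrt(15)]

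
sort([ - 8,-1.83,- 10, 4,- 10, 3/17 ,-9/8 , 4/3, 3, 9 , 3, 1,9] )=[ - 10, -10,-8, - 1.83,-9/8,3/17, 1,4/3, 3, 3,4, 9,9 ]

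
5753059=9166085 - 3413026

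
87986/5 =17597 + 1/5 = 17597.20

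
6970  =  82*85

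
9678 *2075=20081850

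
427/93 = 4+55/93 = 4.59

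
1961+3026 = 4987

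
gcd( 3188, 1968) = 4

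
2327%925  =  477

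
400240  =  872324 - 472084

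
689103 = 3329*207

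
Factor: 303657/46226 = 381/58 = 2^( - 1 )*3^1*29^(-1) * 127^1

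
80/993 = 80/993  =  0.08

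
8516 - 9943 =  - 1427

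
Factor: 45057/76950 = 2^( - 1)*3^( - 3 )*5^(-2 )*19^(-1)*23^1*653^1 = 15019/25650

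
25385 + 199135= 224520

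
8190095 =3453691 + 4736404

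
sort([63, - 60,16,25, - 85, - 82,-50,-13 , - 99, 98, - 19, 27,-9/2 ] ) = [-99,- 85, - 82,-60,-50,-19,-13, -9/2 , 16 , 25,27,63,  98] 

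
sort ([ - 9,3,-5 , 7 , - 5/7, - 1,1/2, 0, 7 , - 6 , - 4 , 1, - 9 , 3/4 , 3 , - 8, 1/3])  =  [-9, - 9, - 8, - 6, - 5 , - 4, - 1  , - 5/7, 0 , 1/3,1/2, 3/4,1, 3,3,7,7 ] 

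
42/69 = 14/23 = 0.61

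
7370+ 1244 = 8614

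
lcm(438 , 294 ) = 21462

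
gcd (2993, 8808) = 1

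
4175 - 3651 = 524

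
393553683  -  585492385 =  - 191938702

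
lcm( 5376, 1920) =26880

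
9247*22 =203434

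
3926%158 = 134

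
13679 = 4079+9600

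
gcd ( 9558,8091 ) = 9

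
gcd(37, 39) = 1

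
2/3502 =1/1751 = 0.00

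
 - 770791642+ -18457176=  -789248818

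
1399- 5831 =- 4432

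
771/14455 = 771/14455 = 0.05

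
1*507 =507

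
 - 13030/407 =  - 13030/407 = - 32.01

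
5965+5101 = 11066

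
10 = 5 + 5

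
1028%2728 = 1028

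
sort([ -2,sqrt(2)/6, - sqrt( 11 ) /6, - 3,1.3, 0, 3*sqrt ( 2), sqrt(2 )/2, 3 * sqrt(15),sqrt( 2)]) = [ - 3, - 2,  -  sqrt(11 )/6, 0, sqrt (2)/6, sqrt (2)/2, 1.3, sqrt(2), 3 * sqrt( 2), 3 * sqrt ( 15)]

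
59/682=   59/682 = 0.09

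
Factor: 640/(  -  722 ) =  -  320/361 = - 2^6*5^1 * 19^(  -  2)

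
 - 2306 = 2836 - 5142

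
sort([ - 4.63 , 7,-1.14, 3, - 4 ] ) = [- 4.63,  -  4,  -  1.14, 3, 7 ] 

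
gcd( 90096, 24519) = 3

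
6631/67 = 98+65/67 = 98.97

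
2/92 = 1/46 = 0.02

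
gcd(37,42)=1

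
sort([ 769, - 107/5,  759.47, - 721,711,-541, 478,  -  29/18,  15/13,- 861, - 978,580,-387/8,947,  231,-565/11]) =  [  -  978, - 861,-721 ,-541, - 565/11, - 387/8 ,- 107/5, - 29/18,15/13,  231,  478, 580,711,  759.47, 769, 947]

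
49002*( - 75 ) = -3675150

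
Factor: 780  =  2^2*3^1*5^1 * 13^1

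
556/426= 278/213 = 1.31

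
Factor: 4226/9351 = 2^1*3^( - 2 )*1039^ ( - 1)*2113^1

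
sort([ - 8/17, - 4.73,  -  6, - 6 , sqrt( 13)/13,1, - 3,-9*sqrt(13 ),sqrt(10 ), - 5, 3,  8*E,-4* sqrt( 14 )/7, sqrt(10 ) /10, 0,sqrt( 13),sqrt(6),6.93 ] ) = [ - 9*sqrt(13), - 6, - 6, - 5, - 4.73, - 3, - 4 * sqrt(14) /7, - 8/17,0, sqrt( 13)/13 , sqrt( 10)/10,1, sqrt( 6 ),  3, sqrt( 10),sqrt( 13),6.93, 8*E ] 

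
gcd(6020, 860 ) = 860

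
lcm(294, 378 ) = 2646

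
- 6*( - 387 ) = 2322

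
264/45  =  5+13/15 =5.87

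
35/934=35/934 = 0.04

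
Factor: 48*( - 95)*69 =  - 2^4* 3^2*5^1*19^1*23^1 = -  314640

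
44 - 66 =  - 22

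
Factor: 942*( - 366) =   -  344772 = - 2^2 * 3^2*61^1*157^1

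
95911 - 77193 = 18718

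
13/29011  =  13/29011 = 0.00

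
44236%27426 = 16810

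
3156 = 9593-6437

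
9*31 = 279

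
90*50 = 4500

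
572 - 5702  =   -5130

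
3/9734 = 3/9734= 0.00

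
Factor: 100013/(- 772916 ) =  - 103/796 = - 2^( - 2)*103^1*199^( - 1) 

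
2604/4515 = 124/215= 0.58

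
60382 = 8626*7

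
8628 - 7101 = 1527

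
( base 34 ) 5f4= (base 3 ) 22122010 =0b1100010010110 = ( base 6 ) 45050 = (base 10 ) 6294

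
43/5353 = 43/5353 =0.01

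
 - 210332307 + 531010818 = 320678511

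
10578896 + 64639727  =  75218623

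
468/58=8 + 2/29= 8.07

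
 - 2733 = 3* ( - 911 ) 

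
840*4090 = 3435600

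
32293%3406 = 1639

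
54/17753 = 54/17753 = 0.00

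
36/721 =36/721  =  0.05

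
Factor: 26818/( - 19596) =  - 2^( - 1 )*3^( - 1)*11^1*53^1 * 71^( - 1)= - 583/426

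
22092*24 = 530208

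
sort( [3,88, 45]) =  [3,  45, 88]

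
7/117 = 7/117 = 0.06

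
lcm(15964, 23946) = 47892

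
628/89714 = 314/44857=0.01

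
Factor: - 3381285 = -3^1*5^1*173^1 *1303^1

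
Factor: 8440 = 2^3*5^1*211^1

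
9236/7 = 1319 + 3/7=1319.43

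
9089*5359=48707951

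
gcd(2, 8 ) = 2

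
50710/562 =90+ 65/281 = 90.23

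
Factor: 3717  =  3^2*7^1*59^1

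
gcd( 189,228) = 3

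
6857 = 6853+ 4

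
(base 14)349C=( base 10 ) 9154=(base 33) 8DD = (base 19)166f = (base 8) 21702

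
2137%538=523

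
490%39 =22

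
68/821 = 68/821 = 0.08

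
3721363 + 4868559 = 8589922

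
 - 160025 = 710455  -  870480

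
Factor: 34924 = 2^2*8731^1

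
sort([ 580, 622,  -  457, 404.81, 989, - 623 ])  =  [ - 623,  -  457 , 404.81, 580 , 622, 989 ] 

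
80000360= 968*82645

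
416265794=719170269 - 302904475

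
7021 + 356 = 7377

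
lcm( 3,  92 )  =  276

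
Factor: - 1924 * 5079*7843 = - 2^2*3^1*11^1 * 13^1*23^1*31^1*37^1*1693^1 = - 76641764628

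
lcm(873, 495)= 48015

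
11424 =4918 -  - 6506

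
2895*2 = 5790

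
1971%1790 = 181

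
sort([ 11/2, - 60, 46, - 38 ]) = [- 60, - 38, 11/2, 46 ]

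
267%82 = 21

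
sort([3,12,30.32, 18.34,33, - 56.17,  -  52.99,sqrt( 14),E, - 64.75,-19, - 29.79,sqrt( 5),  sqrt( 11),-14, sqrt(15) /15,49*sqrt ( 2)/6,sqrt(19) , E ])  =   [ - 64.75, - 56.17  ,-52.99, - 29.79, - 19, - 14,sqrt( 15 ) /15, sqrt(5),  E,E , 3 , sqrt( 11), sqrt( 14 ),sqrt(19),49*sqrt( 2) /6,12, 18.34,30.32, 33]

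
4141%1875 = 391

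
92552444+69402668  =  161955112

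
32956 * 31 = 1021636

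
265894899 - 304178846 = -38283947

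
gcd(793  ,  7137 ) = 793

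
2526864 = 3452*732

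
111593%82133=29460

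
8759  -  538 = 8221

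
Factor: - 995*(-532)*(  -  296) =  - 2^5 * 5^1* 7^1*19^1*37^1*199^1 = - 156684640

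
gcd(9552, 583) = 1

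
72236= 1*72236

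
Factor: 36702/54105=2^1*3^1*5^ (  -  1 )*2039^1* 3607^( - 1 ) = 12234/18035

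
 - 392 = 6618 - 7010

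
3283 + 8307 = 11590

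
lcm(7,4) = 28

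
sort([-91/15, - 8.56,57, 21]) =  [ - 8.56, - 91/15,21,57]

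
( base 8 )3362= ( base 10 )1778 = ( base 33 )1kt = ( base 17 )62a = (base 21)40E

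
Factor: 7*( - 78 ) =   -  2^1*3^1*7^1*13^1 = - 546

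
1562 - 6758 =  - 5196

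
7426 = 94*79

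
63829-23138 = 40691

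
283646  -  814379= - 530733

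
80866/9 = 8985 + 1/9 = 8985.11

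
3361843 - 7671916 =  -4310073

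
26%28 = 26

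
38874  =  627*62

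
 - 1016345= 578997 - 1595342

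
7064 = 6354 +710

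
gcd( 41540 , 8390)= 10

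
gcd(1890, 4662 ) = 126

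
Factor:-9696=-2^5* 3^1 * 101^1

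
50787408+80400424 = 131187832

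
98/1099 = 14/157 = 0.09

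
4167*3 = 12501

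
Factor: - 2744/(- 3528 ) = 7/9 = 3^(-2 ) * 7^1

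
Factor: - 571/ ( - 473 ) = 11^( - 1 )*43^( - 1 )*571^1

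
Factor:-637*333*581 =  - 123242301 = - 3^2*7^3*13^1 *37^1 * 83^1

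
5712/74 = 2856/37 = 77.19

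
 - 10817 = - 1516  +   - 9301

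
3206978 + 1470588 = 4677566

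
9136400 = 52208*175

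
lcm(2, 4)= 4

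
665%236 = 193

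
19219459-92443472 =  - 73224013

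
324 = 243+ 81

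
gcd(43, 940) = 1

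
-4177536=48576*(-86) 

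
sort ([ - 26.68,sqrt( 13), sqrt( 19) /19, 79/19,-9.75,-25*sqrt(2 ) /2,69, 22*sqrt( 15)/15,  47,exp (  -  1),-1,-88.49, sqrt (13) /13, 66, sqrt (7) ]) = [ - 88.49, - 26.68, - 25*sqrt(2 ) /2, - 9.75,-1, sqrt( 19 )/19, sqrt( 13) /13, exp(  -  1), sqrt( 7 ),sqrt( 13), 79/19, 22*sqrt (15) /15,47, 66, 69 ]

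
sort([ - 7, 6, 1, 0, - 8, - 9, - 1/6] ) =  [ - 9,-8, - 7, - 1/6  ,  0, 1 , 6 ]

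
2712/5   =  2712/5 = 542.40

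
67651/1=67651 = 67651.00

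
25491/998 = 25491/998 = 25.54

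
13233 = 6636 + 6597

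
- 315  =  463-778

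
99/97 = 99/97 = 1.02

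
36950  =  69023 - 32073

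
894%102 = 78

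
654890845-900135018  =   - 245244173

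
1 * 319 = 319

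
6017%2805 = 407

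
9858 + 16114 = 25972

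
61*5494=335134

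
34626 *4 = 138504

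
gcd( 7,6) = 1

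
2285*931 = 2127335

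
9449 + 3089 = 12538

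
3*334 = 1002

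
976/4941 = 16/81 = 0.20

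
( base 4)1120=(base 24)3g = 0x58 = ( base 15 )5d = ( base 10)88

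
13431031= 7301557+6129474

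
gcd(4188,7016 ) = 4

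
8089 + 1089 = 9178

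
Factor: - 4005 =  - 3^2* 5^1*89^1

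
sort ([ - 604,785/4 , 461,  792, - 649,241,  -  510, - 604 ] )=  [ - 649, - 604, - 604  ,- 510,785/4 , 241,  461,  792]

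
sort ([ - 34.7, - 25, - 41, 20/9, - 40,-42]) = [ - 42, - 41, - 40, - 34.7,-25, 20/9] 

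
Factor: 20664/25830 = 2^2 * 5^( - 1) = 4/5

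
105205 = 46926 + 58279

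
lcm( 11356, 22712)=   22712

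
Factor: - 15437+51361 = 2^2*7^1*1283^1 =35924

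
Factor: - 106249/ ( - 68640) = 743/480 = 2^(-5)*3^( - 1)*5^ ( - 1)*743^1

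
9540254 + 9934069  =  19474323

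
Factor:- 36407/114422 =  - 2^( - 1)*7^1*11^( - 1 ) =- 7/22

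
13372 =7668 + 5704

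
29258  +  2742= 32000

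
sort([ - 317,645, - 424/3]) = [ - 317,- 424/3,645]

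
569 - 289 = 280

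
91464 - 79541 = 11923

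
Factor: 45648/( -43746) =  -2^3 * 3^1 * 23^( - 1 ) = - 24/23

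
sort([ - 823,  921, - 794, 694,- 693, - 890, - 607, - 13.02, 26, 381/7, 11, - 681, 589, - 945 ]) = [-945,  -  890, - 823, - 794,-693,  -  681, - 607, - 13.02, 11,26, 381/7, 589, 694, 921 ]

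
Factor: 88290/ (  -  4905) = -18 = - 2^1*3^2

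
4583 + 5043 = 9626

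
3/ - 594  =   - 1+197/198=-0.01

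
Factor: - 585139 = -157^1*3727^1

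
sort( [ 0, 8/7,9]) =[ 0 , 8/7,  9 ]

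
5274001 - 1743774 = 3530227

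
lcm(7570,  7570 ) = 7570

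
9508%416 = 356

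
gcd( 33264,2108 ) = 4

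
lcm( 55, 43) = 2365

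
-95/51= -2  +  7/51   =  -  1.86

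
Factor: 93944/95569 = 2^3 *11743^1*95569^( - 1) 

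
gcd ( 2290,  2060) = 10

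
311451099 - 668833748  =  - 357382649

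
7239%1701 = 435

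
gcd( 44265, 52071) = 3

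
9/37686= 3/12562 = 0.00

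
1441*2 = 2882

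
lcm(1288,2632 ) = 60536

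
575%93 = 17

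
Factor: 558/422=279/211 = 3^2 * 31^1*211^ ( -1)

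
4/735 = 4/735 = 0.01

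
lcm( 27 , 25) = 675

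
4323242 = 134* 32263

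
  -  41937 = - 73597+31660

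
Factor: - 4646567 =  - 4646567^1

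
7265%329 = 27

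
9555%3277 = 3001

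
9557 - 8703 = 854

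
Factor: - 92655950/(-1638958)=5^2*17^1*61^1*491^( - 1 )*1669^ (-1 )*1787^1  =  46327975/819479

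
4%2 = 0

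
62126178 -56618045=5508133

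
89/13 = 89/13  =  6.85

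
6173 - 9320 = - 3147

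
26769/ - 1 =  - 26769/1 = - 26769.00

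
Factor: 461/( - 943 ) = - 23^(-1)*41^(- 1 )*461^1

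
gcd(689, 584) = 1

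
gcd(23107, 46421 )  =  1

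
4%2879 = 4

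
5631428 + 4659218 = 10290646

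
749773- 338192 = 411581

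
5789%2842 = 105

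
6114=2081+4033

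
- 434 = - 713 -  - 279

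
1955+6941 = 8896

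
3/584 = 3/584 = 0.01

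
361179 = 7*51597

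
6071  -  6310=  - 239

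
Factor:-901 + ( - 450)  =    -  7^1*193^1  =  - 1351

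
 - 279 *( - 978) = 272862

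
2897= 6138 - 3241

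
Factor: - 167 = -167^1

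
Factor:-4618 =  - 2^1 * 2309^1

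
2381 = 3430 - 1049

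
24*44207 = 1060968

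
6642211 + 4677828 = 11320039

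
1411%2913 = 1411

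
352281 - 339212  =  13069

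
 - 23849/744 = -33 + 703/744=- 32.06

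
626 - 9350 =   -  8724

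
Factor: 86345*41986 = 2^1*5^1 *7^2 *2467^1*2999^1 = 3625281170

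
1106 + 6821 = 7927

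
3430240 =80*42878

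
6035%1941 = 212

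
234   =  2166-1932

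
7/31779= 7/31779  =  0.00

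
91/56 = 13/8=1.62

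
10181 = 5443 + 4738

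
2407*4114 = 9902398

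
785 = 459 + 326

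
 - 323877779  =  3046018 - 326923797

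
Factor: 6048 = 2^5*3^3*7^1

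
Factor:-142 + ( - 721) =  - 863 = -863^1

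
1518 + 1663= 3181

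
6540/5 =1308= 1308.00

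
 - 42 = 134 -176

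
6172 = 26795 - 20623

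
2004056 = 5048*397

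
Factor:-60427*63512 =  - 3837839624 = - 2^3*17^1*467^1*60427^1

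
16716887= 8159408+8557479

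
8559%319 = 265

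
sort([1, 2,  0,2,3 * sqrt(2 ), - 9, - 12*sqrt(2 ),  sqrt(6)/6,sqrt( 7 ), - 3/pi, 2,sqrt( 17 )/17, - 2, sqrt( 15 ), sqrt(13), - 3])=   [ - 12*sqrt( 2 ), - 9, - 3, - 2 , - 3/pi, 0,sqrt(17 ) /17,sqrt( 6) /6,1,2,2, 2 , sqrt( 7 ),  sqrt(13 ),sqrt( 15),  3*sqrt( 2)]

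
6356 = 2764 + 3592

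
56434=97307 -40873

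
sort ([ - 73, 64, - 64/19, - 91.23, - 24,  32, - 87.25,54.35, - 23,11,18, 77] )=[ - 91.23, - 87.25, - 73,-24, - 23, - 64/19,11, 18,32, 54.35,64, 77]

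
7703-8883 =  -  1180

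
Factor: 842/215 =2^1*5^(  -  1)*43^ ( - 1 )*421^1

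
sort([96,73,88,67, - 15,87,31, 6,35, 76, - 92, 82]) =[ - 92, - 15,6,31,35, 67, 73,76,  82, 87, 88, 96]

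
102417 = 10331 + 92086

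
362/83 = 4 + 30/83 = 4.36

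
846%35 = 6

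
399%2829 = 399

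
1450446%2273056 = 1450446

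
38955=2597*15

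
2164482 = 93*23274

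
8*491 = 3928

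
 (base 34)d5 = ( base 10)447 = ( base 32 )dv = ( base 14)23d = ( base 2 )110111111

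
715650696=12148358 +703502338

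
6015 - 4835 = 1180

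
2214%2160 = 54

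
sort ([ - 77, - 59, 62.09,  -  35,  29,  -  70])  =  [-77, - 70, - 59, - 35,29,  62.09]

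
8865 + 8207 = 17072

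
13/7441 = 13/7441 = 0.00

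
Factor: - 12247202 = - 2^1*11^1*556691^1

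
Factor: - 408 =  - 2^3 * 3^1*17^1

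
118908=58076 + 60832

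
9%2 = 1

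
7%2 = 1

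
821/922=821/922=0.89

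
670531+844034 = 1514565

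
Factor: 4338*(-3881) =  -16835778 = -2^1*3^2*241^1*3881^1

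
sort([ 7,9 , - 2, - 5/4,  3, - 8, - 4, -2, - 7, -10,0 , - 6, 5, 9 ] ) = [ - 10, - 8,-7, - 6,  -  4,  -  2, - 2, - 5/4,  0,  3, 5,7,9,  9 ] 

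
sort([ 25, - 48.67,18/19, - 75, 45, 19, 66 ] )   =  [ - 75, - 48.67, 18/19,19, 25, 45,  66]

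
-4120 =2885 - 7005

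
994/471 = 994/471 = 2.11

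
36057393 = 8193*4401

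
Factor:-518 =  - 2^1 * 7^1*37^1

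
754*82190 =61971260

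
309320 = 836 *370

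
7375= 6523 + 852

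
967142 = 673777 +293365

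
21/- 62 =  - 1 + 41/62 = - 0.34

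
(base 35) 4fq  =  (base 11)4106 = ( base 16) 154B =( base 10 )5451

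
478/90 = 239/45 = 5.31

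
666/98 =6+39/49 = 6.80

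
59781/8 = 7472 + 5/8 = 7472.62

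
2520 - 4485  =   - 1965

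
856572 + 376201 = 1232773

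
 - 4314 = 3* ( - 1438 )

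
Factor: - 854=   -  2^1*7^1*61^1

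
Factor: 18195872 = 2^5 * 89^1*6389^1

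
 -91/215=-1 + 124/215 = -  0.42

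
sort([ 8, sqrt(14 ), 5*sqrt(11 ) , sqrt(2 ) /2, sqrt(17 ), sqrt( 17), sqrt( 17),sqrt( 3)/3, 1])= [sqrt( 3)/3, sqrt ( 2)/2, 1,sqrt( 14), sqrt( 17), sqrt( 17), sqrt(17), 8 , 5*sqrt (11)]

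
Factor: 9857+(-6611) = 2^1*3^1 * 541^1 = 3246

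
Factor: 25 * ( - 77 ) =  - 1925= - 5^2*7^1*11^1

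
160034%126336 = 33698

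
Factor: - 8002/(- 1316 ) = 2^ ( - 1)*7^(-1)*47^(-1)*4001^1 = 4001/658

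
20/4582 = 10/2291 = 0.00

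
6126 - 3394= 2732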